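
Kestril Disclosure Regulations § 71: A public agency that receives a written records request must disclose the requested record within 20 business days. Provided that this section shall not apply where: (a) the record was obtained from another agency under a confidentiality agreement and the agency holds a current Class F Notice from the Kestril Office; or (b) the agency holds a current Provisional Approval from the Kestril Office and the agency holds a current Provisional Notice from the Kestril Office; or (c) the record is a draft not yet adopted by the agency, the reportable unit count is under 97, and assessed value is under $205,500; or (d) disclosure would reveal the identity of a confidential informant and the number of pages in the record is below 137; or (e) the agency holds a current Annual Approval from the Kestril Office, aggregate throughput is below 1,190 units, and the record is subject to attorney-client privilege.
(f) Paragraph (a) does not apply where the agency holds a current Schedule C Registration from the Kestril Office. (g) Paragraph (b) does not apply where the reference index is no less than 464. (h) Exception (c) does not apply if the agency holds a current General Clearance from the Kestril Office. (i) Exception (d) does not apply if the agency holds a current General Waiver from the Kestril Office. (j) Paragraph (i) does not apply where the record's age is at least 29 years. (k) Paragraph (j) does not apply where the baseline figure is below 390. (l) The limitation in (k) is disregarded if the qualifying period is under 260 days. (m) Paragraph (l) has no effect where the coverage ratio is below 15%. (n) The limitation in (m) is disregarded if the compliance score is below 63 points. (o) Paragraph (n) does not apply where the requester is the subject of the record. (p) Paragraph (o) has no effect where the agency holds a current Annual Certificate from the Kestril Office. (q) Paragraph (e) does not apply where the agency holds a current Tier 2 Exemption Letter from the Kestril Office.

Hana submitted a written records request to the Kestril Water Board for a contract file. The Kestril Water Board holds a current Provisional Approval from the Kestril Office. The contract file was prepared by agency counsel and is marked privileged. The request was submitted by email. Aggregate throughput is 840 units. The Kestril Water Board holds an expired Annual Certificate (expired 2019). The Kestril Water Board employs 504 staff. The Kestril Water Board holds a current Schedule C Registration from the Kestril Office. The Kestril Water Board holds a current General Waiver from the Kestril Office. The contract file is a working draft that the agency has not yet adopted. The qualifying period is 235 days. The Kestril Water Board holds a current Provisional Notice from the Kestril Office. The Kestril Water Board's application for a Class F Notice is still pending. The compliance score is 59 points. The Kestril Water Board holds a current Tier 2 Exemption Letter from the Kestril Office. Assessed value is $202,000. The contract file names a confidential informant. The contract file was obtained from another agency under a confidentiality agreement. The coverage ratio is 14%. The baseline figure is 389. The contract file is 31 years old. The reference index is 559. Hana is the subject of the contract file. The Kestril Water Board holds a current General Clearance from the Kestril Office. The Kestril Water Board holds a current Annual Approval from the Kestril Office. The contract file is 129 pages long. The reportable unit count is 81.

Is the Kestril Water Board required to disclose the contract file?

Exception (a) does not apply: no current Class F Notice is held.
Exception (b)'s conditions are all satisfied: a current Provisional Approval is held; a current Provisional Notice is held. Turning to paragraph (g): (g) applies — the reference index is 559, meeting the 464 threshold. So (b) is unavailable.
Exception (c)'s conditions are all satisfied: the contract file is an unadopted draft; the reportable unit count is 81, under the 97 limit; assessed value is $202,000, under the $205,500 limit. However, paragraph (h) must be considered: (h) applies — a current General Clearance is held. (c) is therefore removed.
All of (d)'s requirements are met (the contract file names a confidential informant; the number of pages in the record is 129, below the 137 limit). However, paragraphs (i)–(p) must be considered: (i) operates against (d): a current General Waiver is held. (j) would limit (i) — the record's age is 31 years, meeting the 29 years threshold — but (k) sets (j) aside: (k) applies — the baseline figure is 389, below the 390 limit. (l) is engaged (the qualifying period is 235 days, under the 260 days limit), but is set aside by (m): (m) operates against (l): the coverage ratio is 14%, below the 15% limit. (n) applies (the compliance score is 59 points, below the 63 points limit), but yields to (o): (o) operates against (n): Hana is the subject of the contract file. (p), which would lift (o), is not triggered — no current Annual Certificate is held. So (d) is unavailable.
All of (e)'s requirements are met (a current Annual Approval is held; aggregate throughput is 840 units, below the 1,190 units limit; the contract file is privileged). However, paragraph (q) must be considered: (q) operates against (e): a current Tier 2 Exemption Letter is held. So (e) is unavailable.
None of the exceptions is available; § 71 applies in full.

Yes — the Kestril Water Board must disclose the contract file.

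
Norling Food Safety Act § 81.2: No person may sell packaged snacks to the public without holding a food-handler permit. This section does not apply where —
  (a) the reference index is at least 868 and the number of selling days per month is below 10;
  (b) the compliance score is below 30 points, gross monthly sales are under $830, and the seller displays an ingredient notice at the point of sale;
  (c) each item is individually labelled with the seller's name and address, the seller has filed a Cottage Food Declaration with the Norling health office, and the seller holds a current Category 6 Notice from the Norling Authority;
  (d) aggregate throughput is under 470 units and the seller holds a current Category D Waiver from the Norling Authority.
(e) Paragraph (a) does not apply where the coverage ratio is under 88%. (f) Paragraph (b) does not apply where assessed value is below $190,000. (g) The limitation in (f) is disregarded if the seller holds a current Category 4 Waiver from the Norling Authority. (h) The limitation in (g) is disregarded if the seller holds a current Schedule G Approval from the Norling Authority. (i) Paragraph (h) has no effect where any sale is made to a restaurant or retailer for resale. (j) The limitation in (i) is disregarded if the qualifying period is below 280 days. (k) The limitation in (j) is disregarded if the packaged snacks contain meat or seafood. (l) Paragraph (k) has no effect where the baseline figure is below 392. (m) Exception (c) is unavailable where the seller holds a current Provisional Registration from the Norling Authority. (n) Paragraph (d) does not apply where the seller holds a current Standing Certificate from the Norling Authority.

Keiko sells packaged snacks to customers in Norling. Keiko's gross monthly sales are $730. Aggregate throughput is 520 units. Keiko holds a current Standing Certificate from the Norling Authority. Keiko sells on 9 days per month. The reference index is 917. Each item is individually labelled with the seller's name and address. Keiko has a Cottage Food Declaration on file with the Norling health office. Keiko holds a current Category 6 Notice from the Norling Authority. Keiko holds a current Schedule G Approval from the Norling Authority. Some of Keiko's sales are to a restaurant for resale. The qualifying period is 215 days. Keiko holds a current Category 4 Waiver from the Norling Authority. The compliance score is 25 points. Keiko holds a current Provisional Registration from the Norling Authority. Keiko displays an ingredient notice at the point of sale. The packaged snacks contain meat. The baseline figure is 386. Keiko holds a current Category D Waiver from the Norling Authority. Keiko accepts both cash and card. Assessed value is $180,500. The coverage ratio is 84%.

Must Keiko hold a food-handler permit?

Yes — Keiko must hold a food-handler permit.

All of (a)'s requirements are met (the reference index is 917, meeting the 868 threshold; the number of selling days per month is 9, below the 10 limit). However, paragraph (e) must be considered: (e) operates against (a): the coverage ratio is 84%, under the 88% limit. Exception (a) does not apply.
All of (b)'s requirements are met (the compliance score is 25 points, below the 30 points limit; gross monthly sales are $730, under the $830 limit; an ingredient notice is displayed). However, paragraphs (f)–(l) must be considered: (f) operates against (b): assessed value is $180,500, below the $190,000 limit. (g) would limit (f) — a current Category 4 Waiver is held — but (h) sets (g) aside: (h) operates against (g): a current Schedule G Approval is held. (i) is triggered (some sales are to a restaurant for resale), but yields to (j): (j) operates against (i): the qualifying period is 215 days, below the 280 days limit. (k) would limit (j) — the packaged snacks contain meat — but (l) sets (k) aside: (l) is triggered — the baseline figure is 386, below the 392 limit. So (b) is unavailable.
Exception (c) is satisfied on its face — items are individually labelled; a Cottage Food Declaration is on file; a current Category 6 Notice is held. But applying paragraph (m): (m) operates against (c): a current Provisional Registration is held. Exception (c) does not apply.
Exception (d) requires that aggregate throughput is under 470 units; but aggregate throughput is 520 units, not under 470 units, so (d) is unavailable.
None of the exceptions is available; § 81.2 applies in full.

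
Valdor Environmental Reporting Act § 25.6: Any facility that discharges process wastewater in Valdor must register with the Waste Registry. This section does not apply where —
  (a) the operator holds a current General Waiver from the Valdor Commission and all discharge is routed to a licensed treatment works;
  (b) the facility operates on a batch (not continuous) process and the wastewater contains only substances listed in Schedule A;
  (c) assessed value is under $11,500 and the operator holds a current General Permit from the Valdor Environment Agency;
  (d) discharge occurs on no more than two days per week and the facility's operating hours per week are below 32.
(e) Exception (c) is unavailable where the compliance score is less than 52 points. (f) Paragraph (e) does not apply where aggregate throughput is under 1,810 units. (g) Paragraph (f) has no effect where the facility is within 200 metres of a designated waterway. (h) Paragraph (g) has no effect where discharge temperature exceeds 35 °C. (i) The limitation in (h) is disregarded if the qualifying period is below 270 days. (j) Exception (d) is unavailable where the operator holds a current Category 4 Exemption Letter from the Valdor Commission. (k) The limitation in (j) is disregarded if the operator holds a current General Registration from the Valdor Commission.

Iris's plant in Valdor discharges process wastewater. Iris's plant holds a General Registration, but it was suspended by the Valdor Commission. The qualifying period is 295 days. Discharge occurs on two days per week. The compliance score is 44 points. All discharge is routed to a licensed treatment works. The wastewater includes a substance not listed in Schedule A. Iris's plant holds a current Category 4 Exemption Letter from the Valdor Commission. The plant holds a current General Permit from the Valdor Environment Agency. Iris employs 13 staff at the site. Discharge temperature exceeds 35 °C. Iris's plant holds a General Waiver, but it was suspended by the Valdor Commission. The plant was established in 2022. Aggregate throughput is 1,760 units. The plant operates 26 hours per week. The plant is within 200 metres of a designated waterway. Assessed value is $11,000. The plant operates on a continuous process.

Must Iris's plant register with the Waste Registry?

Exception (a) requires that the operator holds a current General Waiver from the Valdor Commission; but no current General Waiver is held, so (a) is unavailable.
Exception (b) requires that the facility operates on a batch (not continuous) process; but the facility operates on a continuous process, so (b) is unavailable.
Exception (c): assessed value is $11,000, under the $11,500 limit; a current General Permit is held — every condition holds. Considering the limiting provisions: (e) is triggered (the compliance score is 44 points, less than the 52 points limit), but is itself disapplied by (f): (f) is engaged — aggregate throughput is 1,760 units, under the 1,810 units limit. (g) operates (the plant is within 200 m of a designated waterway), but yields to (h): (h) operates against (g): discharge temperature exceeds 35 °C. (i), which would lift (h), is not triggered — the qualifying period is 295 days, not below 270 days. So (c) applies.
All of (d)'s requirements are met (discharge occurs on no more than two days per week; the facility's operating hours per week are 26, below the 32 limit). But: (j) operates against (d): a current Category 4 Exemption Letter is held. (k), which would lift (j), is not triggered — no current General Registration is held. (d) is therefore removed.

No — exception (c) applies; Iris's plant is not required to register with the Waste Registry.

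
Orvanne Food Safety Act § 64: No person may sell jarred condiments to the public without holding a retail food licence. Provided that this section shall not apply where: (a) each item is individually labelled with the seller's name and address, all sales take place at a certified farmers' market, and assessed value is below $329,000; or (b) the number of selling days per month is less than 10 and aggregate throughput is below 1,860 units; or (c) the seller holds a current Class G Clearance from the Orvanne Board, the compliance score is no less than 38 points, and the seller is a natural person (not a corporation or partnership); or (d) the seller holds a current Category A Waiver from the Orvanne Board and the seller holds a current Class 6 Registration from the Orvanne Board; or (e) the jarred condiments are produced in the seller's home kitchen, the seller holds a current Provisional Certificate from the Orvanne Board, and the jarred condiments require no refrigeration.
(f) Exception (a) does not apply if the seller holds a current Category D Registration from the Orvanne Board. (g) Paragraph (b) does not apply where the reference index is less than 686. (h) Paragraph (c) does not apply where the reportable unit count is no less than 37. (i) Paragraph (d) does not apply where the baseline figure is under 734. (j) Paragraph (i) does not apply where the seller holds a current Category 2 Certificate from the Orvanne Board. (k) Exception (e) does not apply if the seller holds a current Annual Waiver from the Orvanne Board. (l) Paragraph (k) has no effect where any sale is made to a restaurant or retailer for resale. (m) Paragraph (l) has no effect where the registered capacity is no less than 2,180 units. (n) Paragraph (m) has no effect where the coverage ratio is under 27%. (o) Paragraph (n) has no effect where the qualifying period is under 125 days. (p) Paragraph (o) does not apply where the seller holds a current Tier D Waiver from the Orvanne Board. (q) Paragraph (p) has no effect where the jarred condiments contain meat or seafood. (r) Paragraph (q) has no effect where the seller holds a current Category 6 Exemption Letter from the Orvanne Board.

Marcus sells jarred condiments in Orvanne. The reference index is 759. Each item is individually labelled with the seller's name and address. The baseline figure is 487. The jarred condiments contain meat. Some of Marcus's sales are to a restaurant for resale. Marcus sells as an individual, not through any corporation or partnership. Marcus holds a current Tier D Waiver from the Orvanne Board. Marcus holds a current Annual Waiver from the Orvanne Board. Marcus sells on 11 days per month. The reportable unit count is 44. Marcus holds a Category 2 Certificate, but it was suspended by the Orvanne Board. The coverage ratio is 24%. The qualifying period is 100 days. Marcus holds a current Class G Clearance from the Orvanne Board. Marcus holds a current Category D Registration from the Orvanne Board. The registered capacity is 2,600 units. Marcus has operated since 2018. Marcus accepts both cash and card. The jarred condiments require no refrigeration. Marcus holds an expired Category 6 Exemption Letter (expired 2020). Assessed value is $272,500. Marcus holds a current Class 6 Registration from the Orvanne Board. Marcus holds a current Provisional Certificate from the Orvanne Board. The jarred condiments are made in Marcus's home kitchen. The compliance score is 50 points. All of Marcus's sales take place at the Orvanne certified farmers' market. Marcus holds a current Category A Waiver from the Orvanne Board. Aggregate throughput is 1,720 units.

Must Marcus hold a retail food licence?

Exception (a)'s conditions are all satisfied: items are individually labelled; all sales are at a certified farmers' market; assessed value is $272,500, below the $329,000 limit. But applying paragraph (f): (f) operates against (a): a current Category D Registration is held. (a) is therefore removed.
Exception (b) does not apply: the number of selling days per month is 11, not less than 10.
Exception (c): a current Class G Clearance is held; the compliance score is 50 points, meeting the 38 points threshold; the seller is a natural person — every condition holds. But applying paragraph (h): (h) operates against (c): the reportable unit count is 44, meeting the 37 threshold. Exception (c) does not apply.
Exception (d) is satisfied on its face — a current Category A Waiver is held; a current Class 6 Registration is held. But: (i) operates against (d): the baseline figure is 487, under the 734 limit. (j) does not operate here (no current Category 2 Certificate is held), so (i) stands. (d) is therefore removed.
Exception (e) is satisfied on its face — the jarred condiments are home-kitchen produced; a current Provisional Certificate is held; the jarred condiments are shelf-stable. But: (k) operates against (e): a current Annual Waiver is held. (l) would limit (k) — some sales are to a restaurant for resale — but (m) sets (l) aside: (m) operates against (l): the registered capacity is 2,600 units, meeting the 2,180 units threshold. (n) operates (the coverage ratio is 24%, under the 27% limit), but is set aside by (o): (o) operates against (n): the qualifying period is 100 days, under the 125 days limit. (p) would limit (o) — a current Tier D Waiver is held — but (q) sets (p) aside: (q) operates — the jarred condiments contain meat. (r), which would lift (q), is inapplicable — there is no Category 6 Exemption Letter in force. Exception (e) does not apply.
Every exception is unavailable, so the rule governs.

Yes — Marcus must hold a retail food licence.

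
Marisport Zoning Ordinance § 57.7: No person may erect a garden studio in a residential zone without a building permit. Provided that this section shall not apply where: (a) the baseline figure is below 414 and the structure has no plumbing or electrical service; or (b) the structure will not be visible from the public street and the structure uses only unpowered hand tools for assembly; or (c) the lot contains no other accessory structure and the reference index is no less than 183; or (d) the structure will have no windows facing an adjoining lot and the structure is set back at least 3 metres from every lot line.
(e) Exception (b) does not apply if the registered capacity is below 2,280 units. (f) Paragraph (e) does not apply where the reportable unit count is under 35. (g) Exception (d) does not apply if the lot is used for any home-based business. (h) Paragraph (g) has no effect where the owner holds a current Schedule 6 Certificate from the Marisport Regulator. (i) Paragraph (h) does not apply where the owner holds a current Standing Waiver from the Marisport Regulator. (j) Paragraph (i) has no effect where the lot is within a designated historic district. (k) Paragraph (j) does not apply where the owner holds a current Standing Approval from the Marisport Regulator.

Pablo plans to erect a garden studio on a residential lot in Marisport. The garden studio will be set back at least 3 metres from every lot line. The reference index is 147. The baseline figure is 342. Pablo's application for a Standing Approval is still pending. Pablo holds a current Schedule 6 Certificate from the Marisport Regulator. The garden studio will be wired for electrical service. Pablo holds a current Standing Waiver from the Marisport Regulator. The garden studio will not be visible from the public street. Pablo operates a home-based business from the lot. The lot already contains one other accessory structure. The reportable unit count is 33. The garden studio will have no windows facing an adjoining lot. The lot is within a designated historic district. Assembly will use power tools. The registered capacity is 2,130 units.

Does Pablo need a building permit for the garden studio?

No — exception (d) applies; Pablo does not need a building permit.

Exception (a) requires that the structure has no plumbing or electrical service; but electrical service is planned, so (a) is unavailable.
Exception (b) requires that the structure uses only unpowered hand tools for assembly; but assembly uses power tools, so (b) is unavailable.
Exception (c) does not apply: the lot already has another accessory structure.
All of (d)'s requirements are met (no windows face an adjoining lot; the setback is at least 3 m on every side). Applying paragraphs (g)–(k): (g) would limit (d) — a home-based business operates on the lot — but (h) sets (g) aside: (h) operates against (g): a current Schedule 6 Certificate is held. (i) would limit (h) — a current Standing Waiver is held — but (j) sets (i) aside: (j) is triggered — the lot is in a historic district. (k) does not operate here (no current Standing Approval is held), so (j) stands. So (d) applies.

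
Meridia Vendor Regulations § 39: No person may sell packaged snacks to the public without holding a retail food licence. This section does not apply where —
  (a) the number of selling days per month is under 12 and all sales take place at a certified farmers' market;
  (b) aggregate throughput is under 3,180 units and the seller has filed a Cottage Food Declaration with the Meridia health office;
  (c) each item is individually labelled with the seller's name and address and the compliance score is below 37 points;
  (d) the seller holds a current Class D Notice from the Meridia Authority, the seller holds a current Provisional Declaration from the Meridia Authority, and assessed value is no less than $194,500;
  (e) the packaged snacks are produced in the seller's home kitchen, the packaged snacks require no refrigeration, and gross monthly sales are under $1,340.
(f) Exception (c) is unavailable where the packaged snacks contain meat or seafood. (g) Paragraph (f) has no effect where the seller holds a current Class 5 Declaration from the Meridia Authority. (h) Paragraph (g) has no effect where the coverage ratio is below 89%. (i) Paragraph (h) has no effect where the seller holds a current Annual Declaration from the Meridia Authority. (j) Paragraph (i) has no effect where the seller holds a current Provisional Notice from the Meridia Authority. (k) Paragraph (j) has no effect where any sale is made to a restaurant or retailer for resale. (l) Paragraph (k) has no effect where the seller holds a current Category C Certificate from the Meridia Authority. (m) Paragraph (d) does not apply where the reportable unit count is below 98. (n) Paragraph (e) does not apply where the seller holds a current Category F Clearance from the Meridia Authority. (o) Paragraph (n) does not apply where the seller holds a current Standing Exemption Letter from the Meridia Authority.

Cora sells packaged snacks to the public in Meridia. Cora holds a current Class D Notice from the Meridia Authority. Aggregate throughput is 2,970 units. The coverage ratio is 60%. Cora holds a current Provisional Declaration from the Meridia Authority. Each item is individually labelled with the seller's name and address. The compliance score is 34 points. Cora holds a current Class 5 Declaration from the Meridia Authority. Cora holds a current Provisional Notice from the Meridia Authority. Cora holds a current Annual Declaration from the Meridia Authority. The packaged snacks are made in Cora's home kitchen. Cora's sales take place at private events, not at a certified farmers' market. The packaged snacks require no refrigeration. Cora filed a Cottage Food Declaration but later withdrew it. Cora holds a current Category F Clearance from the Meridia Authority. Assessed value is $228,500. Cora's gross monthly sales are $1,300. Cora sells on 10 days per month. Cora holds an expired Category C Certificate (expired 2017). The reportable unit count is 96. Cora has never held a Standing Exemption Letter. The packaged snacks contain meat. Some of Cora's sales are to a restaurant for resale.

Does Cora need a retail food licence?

No — exception (c) applies; Cora is not required to hold a retail food licence.

Exception (a) does not apply: sales are at private events, not a certified farmers' market.
Exception (b) requires that the seller has filed a Cottage Food Declaration with the Meridia health office; but the Cottage Food Declaration was withdrawn, so (b) is unavailable.
Exception (c) is satisfied on its face — items are individually labelled; the compliance score is 34 points, below the 37 points limit. Applying paragraphs (f)–(l): (f) would limit (c) — the packaged snacks contain meat — but (g) sets (f) aside: (g) operates against (f): a current Class 5 Declaration is held. (h) is triggered (the coverage ratio is 60%, below the 89% limit), but is itself disapplied by (i): (i) operates against (h): a current Annual Declaration is held. (j) would limit (i) — a current Provisional Notice is held — but (k) sets (j) aside: (k) operates against (j): some sales are to a restaurant for resale. (l), which would lift (k), is inapplicable — there is no Category C Certificate in force. (c) remains available.
All of (d)'s requirements are met (a current Class D Notice is held; a current Provisional Declaration is held; assessed value is $228,500, meeting the $194,500 threshold). But: (m) applies — the reportable unit count is 96, below the 98 limit. So (d) is unavailable.
Exception (e) is satisfied on its face — the packaged snacks are home-kitchen produced; the packaged snacks are shelf-stable; gross monthly sales are $1,300, under the $1,340 limit. But: (n) operates against (e): a current Category F Clearance is held. (o) does not operate here (the Standing Exemption Letter is not current), so (n) stands. Exception (e) does not apply.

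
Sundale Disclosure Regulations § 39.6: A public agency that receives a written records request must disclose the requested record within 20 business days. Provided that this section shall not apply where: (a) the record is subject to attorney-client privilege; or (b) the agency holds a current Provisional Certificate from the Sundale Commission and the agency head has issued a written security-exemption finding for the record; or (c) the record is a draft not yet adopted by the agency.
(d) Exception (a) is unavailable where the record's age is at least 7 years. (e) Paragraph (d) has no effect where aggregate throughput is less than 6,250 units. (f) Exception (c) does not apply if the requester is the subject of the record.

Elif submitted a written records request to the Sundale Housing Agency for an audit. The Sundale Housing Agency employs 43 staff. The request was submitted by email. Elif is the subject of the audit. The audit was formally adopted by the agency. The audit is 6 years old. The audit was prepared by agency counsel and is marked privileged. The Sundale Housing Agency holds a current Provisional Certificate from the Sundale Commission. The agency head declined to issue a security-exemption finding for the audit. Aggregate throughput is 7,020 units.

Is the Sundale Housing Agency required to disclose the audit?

Exception (a) is satisfied on its face — the audit is privileged. Applying paragraphs (d)–(e): (d) does not operate here — the record's age is 6 years, short of 7 years. Exception (a) stands.
Exception (b) does not apply: the agency head declined to issue a security-exemption finding.
Exception (c) does not apply: the audit has been formally adopted.

No — exception (a) applies; the Sundale Housing Agency is not required to disclose the audit.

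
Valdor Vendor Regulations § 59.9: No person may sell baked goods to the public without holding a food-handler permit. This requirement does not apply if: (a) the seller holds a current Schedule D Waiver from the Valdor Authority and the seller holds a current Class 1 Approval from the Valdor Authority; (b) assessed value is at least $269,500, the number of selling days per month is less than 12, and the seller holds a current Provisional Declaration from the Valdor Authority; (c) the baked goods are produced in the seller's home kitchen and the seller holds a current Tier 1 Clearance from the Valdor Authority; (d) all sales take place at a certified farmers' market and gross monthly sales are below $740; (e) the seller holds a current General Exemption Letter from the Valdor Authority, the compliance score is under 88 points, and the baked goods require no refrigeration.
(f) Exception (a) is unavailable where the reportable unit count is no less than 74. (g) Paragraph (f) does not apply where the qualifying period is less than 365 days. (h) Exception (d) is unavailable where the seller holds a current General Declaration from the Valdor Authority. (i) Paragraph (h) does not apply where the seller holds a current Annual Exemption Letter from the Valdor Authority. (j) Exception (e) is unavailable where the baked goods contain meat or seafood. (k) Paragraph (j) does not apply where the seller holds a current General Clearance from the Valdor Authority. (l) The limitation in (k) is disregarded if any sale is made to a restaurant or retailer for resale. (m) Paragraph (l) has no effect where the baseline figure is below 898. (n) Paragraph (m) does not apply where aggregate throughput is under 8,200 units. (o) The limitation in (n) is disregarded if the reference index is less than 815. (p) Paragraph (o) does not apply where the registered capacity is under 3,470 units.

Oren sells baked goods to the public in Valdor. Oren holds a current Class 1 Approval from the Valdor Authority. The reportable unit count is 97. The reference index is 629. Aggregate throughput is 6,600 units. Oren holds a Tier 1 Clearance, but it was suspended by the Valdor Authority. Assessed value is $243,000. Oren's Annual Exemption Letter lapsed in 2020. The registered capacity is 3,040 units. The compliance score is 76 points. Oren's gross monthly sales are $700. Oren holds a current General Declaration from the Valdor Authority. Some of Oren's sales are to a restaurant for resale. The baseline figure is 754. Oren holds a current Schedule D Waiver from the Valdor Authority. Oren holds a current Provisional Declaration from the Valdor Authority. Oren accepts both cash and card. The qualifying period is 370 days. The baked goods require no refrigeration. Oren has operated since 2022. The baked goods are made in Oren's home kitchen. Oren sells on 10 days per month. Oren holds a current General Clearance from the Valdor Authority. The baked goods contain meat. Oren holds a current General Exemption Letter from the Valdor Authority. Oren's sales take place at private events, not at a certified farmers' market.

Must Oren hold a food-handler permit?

Exception (a) is satisfied on its face — a current Schedule D Waiver is held; a current Class 1 Approval is held. But: (f) operates against (a): the reportable unit count is 97, meeting the 74 threshold. (g), which would lift (f), does not operate here — the qualifying period is 370 days, not less than 365 days. (a) is therefore removed.
Exception (b) requires that assessed value is at least $269,500; but assessed value is $243,000, short of $269,500, so (b) is unavailable.
Exception (c) does not apply: no current Tier 1 Clearance is held.
Exception (d) requires that all sales take place at a certified farmers' market; but sales are at private events, not a certified farmers' market, so (d) is unavailable.
All of (e)'s requirements are met (a current General Exemption Letter is held; the compliance score is 76 points, under the 88 points limit; the baked goods are shelf-stable). But applying paragraphs (j)–(p): (j) operates against (e): the baked goods contain meat. (k) would limit (j) — a current General Clearance is held — but (l) sets (k) aside: (l) operates against (k): some sales are to a restaurant for resale. (m) would limit (l) — the baseline figure is 754, below the 898 limit — but (n) sets (m) aside: (n) operates against (m): aggregate throughput is 6,600 units, under the 8,200 units limit. (o) would limit (n) — the reference index is 629, less than the 815 limit — but (p) sets (o) aside: (p) operates against (o): the registered capacity is 3,040 units, under the 3,470 units limit. So (e) is unavailable.
Every exception is unavailable, so the rule governs.

Yes — Oren must hold a food-handler permit.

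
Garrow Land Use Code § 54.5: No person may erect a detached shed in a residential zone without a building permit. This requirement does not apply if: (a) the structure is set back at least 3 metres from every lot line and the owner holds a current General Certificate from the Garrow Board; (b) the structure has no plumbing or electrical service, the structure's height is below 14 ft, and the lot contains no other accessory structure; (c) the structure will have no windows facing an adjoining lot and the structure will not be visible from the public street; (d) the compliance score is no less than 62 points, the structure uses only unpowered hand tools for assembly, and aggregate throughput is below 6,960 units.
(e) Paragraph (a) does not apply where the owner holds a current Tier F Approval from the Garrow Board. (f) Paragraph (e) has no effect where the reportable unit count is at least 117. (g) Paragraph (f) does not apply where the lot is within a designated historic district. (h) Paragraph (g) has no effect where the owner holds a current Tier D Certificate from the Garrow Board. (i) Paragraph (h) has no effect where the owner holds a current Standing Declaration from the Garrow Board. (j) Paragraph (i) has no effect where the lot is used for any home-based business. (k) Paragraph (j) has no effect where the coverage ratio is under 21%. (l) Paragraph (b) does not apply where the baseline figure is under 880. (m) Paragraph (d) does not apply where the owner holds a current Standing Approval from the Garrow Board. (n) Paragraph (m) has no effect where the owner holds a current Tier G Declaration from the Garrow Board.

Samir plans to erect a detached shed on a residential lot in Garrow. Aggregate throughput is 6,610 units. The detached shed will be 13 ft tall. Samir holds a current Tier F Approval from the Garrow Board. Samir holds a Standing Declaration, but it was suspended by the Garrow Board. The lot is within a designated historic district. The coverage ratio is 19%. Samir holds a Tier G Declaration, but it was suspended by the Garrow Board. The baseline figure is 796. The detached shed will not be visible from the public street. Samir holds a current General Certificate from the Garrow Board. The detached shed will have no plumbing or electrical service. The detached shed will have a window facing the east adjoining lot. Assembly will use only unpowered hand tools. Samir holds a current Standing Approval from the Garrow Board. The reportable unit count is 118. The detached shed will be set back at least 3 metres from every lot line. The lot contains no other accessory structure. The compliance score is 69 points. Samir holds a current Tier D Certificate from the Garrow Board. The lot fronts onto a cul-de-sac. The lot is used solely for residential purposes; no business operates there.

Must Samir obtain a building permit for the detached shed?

Exception (a): the setback is at least 3 m on every side; a current General Certificate is held — every condition holds. Under paragraphs (e)–(k): (e) would limit (a) — a current Tier F Approval is held — but (f) sets (e) aside: (f) is engaged — the reportable unit count is 118, meeting the 117 threshold. (g) would limit (f) — the lot is in a historic district — but (h) sets (g) aside: (h) operates against (g): a current Tier D Certificate is held. (i) is not engaged (the Standing Declaration is not current), so (h) stands. So (a) applies.
All of (b)'s requirements are met (there is no plumbing or electrical service; the structure's height is 13 ft, below the 14 ft limit; the lot has no other accessory structure). However, paragraph (l) must be considered: (l) applies — the baseline figure is 796, under the 880 limit. (b) is therefore removed.
Exception (c) requires that the structure will have no windows facing an adjoining lot; but a window faces an adjoining lot, so (c) is unavailable.
Exception (d) is satisfied on its face — the compliance score is 69 points, meeting the 62 points threshold; assembly uses only hand tools; aggregate throughput is 6,610 units, below the 6,960 units limit. Turning to paragraphs (m)–(n): (m) operates against (d): a current Standing Approval is held. (n), which would lift (m), is not engaged — the Tier G Declaration is not current. Exception (d) does not apply.

No — exception (a) applies; Samir does not need a building permit.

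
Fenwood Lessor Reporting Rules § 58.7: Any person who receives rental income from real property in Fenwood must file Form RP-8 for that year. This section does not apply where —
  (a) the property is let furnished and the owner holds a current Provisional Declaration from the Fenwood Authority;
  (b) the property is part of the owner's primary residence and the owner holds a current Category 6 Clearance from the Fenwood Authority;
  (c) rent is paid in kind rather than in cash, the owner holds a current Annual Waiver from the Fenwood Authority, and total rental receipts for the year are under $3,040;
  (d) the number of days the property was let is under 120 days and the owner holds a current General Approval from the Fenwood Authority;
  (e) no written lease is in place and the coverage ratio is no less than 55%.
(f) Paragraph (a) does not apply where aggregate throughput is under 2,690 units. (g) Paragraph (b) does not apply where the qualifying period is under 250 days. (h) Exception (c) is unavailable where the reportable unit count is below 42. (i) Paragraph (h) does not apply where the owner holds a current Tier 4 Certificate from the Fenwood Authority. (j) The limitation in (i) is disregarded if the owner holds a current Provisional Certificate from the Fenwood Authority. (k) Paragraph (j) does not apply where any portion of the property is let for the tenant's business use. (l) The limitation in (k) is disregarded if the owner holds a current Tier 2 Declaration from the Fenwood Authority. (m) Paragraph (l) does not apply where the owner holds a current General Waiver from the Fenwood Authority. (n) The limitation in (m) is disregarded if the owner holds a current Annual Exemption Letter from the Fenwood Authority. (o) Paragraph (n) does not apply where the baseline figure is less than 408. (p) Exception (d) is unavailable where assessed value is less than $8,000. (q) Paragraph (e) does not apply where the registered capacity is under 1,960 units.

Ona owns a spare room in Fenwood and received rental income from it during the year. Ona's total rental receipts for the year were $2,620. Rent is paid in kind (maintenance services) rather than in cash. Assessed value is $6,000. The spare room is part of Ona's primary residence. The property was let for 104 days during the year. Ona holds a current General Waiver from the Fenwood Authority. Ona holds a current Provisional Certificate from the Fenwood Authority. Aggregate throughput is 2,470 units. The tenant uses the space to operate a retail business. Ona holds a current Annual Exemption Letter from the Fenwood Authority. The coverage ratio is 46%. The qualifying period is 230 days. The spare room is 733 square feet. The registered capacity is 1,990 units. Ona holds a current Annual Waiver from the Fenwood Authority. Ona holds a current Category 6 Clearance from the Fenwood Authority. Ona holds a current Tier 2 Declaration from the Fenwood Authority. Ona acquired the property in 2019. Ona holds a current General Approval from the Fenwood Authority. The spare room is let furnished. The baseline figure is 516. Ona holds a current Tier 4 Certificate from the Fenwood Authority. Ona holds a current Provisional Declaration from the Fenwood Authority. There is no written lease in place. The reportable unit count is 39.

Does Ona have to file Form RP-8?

Exception (a)'s conditions are all satisfied: the property is let furnished; a current Provisional Declaration is held. However, paragraph (f) must be considered: (f) is engaged — aggregate throughput is 2,470 units, under the 2,690 units limit. Exception (a) does not apply.
All of (b)'s requirements are met (the spare room is part of the primary residence; a current Category 6 Clearance is held). Turning to paragraph (g): (g) is triggered — the qualifying period is 230 days, under the 250 days limit. (b) is therefore removed.
Exception (c): rent is paid in kind; a current Annual Waiver is held; total rental receipts for the year are $2,620, under the $3,040 limit — every condition holds. Turning to paragraphs (h)–(o): (h) operates against (c): the reportable unit count is 39, below the 42 limit. (i) would limit (h) — a current Tier 4 Certificate is held — but (j) sets (i) aside: (j) applies — a current Provisional Certificate is held. (k) applies (the space is let for business use), but is itself disapplied by (l): (l) applies — a current Tier 2 Declaration is held. (m) would limit (l) — a current General Waiver is held — but (n) sets (m) aside: (n) is engaged — a current Annual Exemption Letter is held. (o), which would lift (n), does not operate here — the baseline figure is 516, not less than 408. So (c) is unavailable.
All of (d)'s requirements are met (the number of days the property was let is 104 days, under the 120 days limit; a current General Approval is held). Turning to paragraph (p): (p) operates — assessed value is $6,000, less than the $8,000 limit. (d) is therefore removed.
Exception (e) requires that the coverage ratio is no less than 55%; but the coverage ratio is 46%, short of 55%, so (e) is unavailable.
No exception applies. The general rule governs.

Yes — Ona must file Form RP-8.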